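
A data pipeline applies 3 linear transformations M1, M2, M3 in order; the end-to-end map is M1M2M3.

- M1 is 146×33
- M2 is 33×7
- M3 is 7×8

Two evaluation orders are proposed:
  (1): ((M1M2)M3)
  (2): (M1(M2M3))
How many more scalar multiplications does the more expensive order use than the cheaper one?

Order (1) = ((M1M2)M3): (M1M2): 146×33 by 33×7 → 146×7, cost 146·33·7 = 33726; ((M1M2)M3): 146×7 by 7×8 → 146×8, cost 146·7·8 = 8176; cumulative 41902. Total 41902.
Order (2) = (M1(M2M3)): (M2M3): 33×7 by 7×8 → 33×8, cost 33·7·8 = 1848; (M1(M2M3)): 146×33 by 33×8 → 146×8, cost 146·33·8 = 38544; cumulative 40392. Total 40392.
Difference: |41902 − 40392| = 1510.

1510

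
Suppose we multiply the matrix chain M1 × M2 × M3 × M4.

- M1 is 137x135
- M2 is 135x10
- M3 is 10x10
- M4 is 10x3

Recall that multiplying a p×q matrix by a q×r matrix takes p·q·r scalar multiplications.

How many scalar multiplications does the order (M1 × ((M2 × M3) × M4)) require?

73035

(M2 × M3): 135×10 by 10×10 → 135×10, cost 135·10·10 = 13500
((M2 × M3) × M4): 135×10 by 10×3 → 135×3, cost 135·10·3 = 4050; cumulative 17550
(M1 × ((M2 × M3) × M4)): 137×135 by 135×3 → 137×3, cost 137·135·3 = 55485; cumulative 73035
Total: 73035 scalar multiplications.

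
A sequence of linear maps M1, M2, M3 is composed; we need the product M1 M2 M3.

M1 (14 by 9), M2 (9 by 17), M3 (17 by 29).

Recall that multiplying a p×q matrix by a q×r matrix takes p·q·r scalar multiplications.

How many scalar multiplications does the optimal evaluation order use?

8091

Order (M1 (M2 M3)): (M2 M3): 9×17 by 17×29 → 9×29, cost 9·17·29 = 4437; (M1 (M2 M3)): 14×9 by 9×29 → 14×29, cost 14·9·29 = 3654; cumulative 8091. Total 8091.
Order ((M1 M2) M3): (M1 M2): 14×9 by 9×17 → 14×17, cost 14·9·17 = 2142; ((M1 M2) M3): 14×17 by 17×29 → 14×29, cost 14·17·29 = 6902; cumulative 9044. Total 9044.
Minimum: 8091.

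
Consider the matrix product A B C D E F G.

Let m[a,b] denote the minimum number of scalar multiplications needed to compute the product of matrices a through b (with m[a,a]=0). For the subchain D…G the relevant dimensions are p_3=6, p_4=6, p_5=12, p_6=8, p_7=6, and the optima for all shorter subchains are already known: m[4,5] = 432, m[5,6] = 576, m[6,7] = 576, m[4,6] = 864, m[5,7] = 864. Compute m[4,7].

m[4,7] = min over k∈[4,6] of m[4,k]+m[k+1,7]+p_{3}·p_k·p_{7}.
k=4: 0 + 864 + 6·6·6 = 1080; k=5: 432 + 576 + 6·12·6 = 1440; k=6: 864 + 0 + 6·8·6 = 1152.
Minimum: 1080 at k=4.

1080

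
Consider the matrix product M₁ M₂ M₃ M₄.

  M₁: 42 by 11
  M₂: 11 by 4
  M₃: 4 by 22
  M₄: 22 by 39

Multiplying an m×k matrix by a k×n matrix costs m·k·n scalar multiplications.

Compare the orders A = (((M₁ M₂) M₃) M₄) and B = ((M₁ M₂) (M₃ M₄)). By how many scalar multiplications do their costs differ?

Order A = (((M₁ M₂) M₃) M₄): (M₁ M₂): 42×11 by 11×4 → 42×4, cost 42·11·4 = 1848; ((M₁ M₂) M₃): 42×4 by 4×22 → 42×22, cost 42·4·22 = 3696; cumulative 5544; (((M₁ M₂) M₃) M₄): 42×22 by 22×39 → 42×39, cost 42·22·39 = 36036; cumulative 41580. Total 41580.
Order B = ((M₁ M₂) (M₃ M₄)): (M₁ M₂): 42×11 by 11×4 → 42×4, cost 42·11·4 = 1848; (M₃ M₄): 4×22 by 22×39 → 4×39, cost 4·22·39 = 3432; ((M₁ M₂) (M₃ M₄)): 42×4 by 4×39 → 42×39, cost 42·4·39 = 6552; cumulative 11832. Total 11832.
Difference: |41580 − 11832| = 29748.

29748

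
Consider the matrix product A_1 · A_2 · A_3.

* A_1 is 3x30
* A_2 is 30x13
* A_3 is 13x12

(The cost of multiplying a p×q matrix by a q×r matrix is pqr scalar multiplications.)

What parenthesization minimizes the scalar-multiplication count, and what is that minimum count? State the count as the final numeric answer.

1638

(A_1 · (A_2 · A_3)): cost 5760.
((A_1 · A_2) · A_3): cost 1638.
Optimal: ((A_1 · A_2) · A_3) with cost 1638.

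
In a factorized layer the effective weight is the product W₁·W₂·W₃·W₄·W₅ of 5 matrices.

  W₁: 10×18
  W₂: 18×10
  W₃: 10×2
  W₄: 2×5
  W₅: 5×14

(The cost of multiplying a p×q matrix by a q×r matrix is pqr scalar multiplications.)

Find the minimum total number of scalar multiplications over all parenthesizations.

Adjacent pairs: W₁W₂ = 10·18·10 = 1800; W₂W₃ = 18·10·2 = 360; W₃W₄ = 10·2·5 = 100; W₄W₅ = 2·5·14 = 140.
Length 3: W₁..W₃: k=1: 0+360+10·18·2=720; k=2: 1800+0+10·10·2=2000 → min 720 | W₂..W₄: k=2: 0+100+18·10·5=1000; k=3: 360+0+18·2·5=540 → min 540 | W₃..W₅: k=3: 0+140+10·2·14=420; k=4: 100+0+10·5·14=800 → min 420.
Length 4: W₁..W₄: k=1: 0+540+10·18·5=1440; k=2: 1800+100+10·10·5=2400; k=3: 720+0+10·2·5=820 → min 820 | W₂..W₅: k=2: 0+420+18·10·14=2940; k=3: 360+140+18·2·14=1004; k=4: 540+0+18·5·14=1800 → min 1004.
Length 5: W₁..W₅: k=1: 0+1004+10·18·14=3524; k=2: 1800+420+10·10·14=3620; k=3: 720+140+10·2·14=1140; k=4: 820+0+10·5·14=1520 → min 1140.
Optimal order: ((W₁·(W₂·W₃))·(W₄·W₅)) with cost 1140.

1140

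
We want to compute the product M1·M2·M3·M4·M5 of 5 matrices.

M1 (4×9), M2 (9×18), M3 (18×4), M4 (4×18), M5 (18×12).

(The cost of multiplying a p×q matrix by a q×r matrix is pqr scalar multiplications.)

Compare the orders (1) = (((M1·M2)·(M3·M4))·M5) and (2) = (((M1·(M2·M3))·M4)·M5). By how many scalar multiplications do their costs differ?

Order (1) = (((M1·M2)·(M3·M4))·M5): (M1·M2): 4×9 by 9×18 → 4×18, cost 4·9·18 = 648; (M3·M4): 18×4 by 4×18 → 18×18, cost 18·4·18 = 1296; ((M1·M2)·(M3·M4)): 4×18 by 18×18 → 4×18, cost 4·18·18 = 1296; cumulative 3240; (((M1·M2)·(M3·M4))·M5): 4×18 by 18×12 → 4×12, cost 4·18·12 = 864; cumulative 4104. Total 4104.
Order (2) = (((M1·(M2·M3))·M4)·M5): (M2·M3): 9×18 by 18×4 → 9×4, cost 9·18·4 = 648; (M1·(M2·M3)): 4×9 by 9×4 → 4×4, cost 4·9·4 = 144; cumulative 792; ((M1·(M2·M3))·M4): 4×4 by 4×18 → 4×18, cost 4·4·18 = 288; cumulative 1080; (((M1·(M2·M3))·M4)·M5): 4×18 by 18×12 → 4×12, cost 4·18·12 = 864; cumulative 1944. Total 1944.
Difference: |4104 − 1944| = 2160.

2160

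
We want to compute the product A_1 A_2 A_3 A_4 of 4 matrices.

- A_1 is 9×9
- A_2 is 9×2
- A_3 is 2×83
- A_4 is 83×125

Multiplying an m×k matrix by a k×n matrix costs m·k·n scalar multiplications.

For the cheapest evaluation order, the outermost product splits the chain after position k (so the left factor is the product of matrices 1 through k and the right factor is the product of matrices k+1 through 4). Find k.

2

Adjacent pairs: A_1A_2 = 9·9·2 = 162; A_2A_3 = 9·2·83 = 1494; A_3A_4 = 2·83·125 = 20750.
Length 3: A_1..A_3: k=1: 0+1494+9·9·83=8217; k=2: 162+0+9·2·83=1656 → min 1656 | A_2..A_4: k=2: 0+20750+9·2·125=23000; k=3: 1494+0+9·83·125=94869 → min 23000.
Top-level splits: k=1: (A_1..A_1)·(A_2..A_4) → 0+23000+9·9·125 = 33125; k=2: (A_1..A_2)·(A_3..A_4) → 162+20750+9·2·125 = 23162; k=3: (A_1..A_3)·(A_4..A_4) → 1656+0+9·83·125 = 95031.
Best split is after A_2, i.e. k = 2.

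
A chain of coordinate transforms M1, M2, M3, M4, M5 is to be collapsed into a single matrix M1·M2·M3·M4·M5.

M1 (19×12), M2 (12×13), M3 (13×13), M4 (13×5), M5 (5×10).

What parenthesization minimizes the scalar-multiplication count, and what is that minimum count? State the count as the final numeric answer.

3715

Adjacent pairs: M1M2 = 19·12·13 = 2964; M2M3 = 12·13·13 = 2028; M3M4 = 13·13·5 = 845; M4M5 = 13·5·10 = 650.
Length 3: M1..M3: k=1: 0+2028+19·12·13=4992; k=2: 2964+0+19·13·13=6175 → min 4992 | M2..M4: k=2: 0+845+12·13·5=1625; k=3: 2028+0+12·13·5=2808 → min 1625 | M3..M5: k=3: 0+650+13·13·10=2340; k=4: 845+0+13·5·10=1495 → min 1495.
Length 4: M1..M4: k=1: 0+1625+19·12·5=2765; k=2: 2964+845+19·13·5=5044; k=3: 4992+0+19·13·5=6227 → min 2765 | M2..M5: k=2: 0+1495+12·13·10=3055; k=3: 2028+650+12·13·10=4238; k=4: 1625+0+12·5·10=2225 → min 2225.
Length 5: M1..M5: k=1: 0+2225+19·12·10=4505; k=2: 2964+1495+19·13·10=6929; k=3: 4992+650+19·13·10=8112; k=4: 2765+0+19·5·10=3715 → min 3715.
Optimal parenthesization: ((M1·(M2·(M3·M4)))·M5) with cost 3715.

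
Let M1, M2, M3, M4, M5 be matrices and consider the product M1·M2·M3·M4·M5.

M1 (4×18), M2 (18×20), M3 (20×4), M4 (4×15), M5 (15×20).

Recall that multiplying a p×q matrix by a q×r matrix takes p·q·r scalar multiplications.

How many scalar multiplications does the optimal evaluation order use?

Adjacent pairs: M1M2 = 4·18·20 = 1440; M2M3 = 18·20·4 = 1440; M3M4 = 20·4·15 = 1200; M4M5 = 4·15·20 = 1200.
Length 3: M1..M3: k=1: 0+1440+4·18·4=1728; k=2: 1440+0+4·20·4=1760 → min 1728 | M2..M4: k=2: 0+1200+18·20·15=6600; k=3: 1440+0+18·4·15=2520 → min 2520 | M3..M5: k=3: 0+1200+20·4·20=2800; k=4: 1200+0+20·15·20=7200 → min 2800.
Length 4: M1..M4: k=1: 0+2520+4·18·15=3600; k=2: 1440+1200+4·20·15=3840; k=3: 1728+0+4·4·15=1968 → min 1968 | M2..M5: k=2: 0+2800+18·20·20=10000; k=3: 1440+1200+18·4·20=4080; k=4: 2520+0+18·15·20=7920 → min 4080.
Length 5: M1..M5: k=1: 0+4080+4·18·20=5520; k=2: 1440+2800+4·20·20=5840; k=3: 1728+1200+4·4·20=3248; k=4: 1968+0+4·15·20=3168 → min 3168.
Optimal order: (((M1·(M2·M3))·M4)·M5) with cost 3168.

3168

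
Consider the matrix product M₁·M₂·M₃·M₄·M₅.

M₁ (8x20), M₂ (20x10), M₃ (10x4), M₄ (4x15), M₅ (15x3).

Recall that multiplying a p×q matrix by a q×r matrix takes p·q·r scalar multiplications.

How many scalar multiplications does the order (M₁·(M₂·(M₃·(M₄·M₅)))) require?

1380

(M₄·M₅): 4×15 by 15×3 → 4×3, cost 4·15·3 = 180
(M₃·(M₄·M₅)): 10×4 by 4×3 → 10×3, cost 10·4·3 = 120; cumulative 300
(M₂·(M₃·(M₄·M₅))): 20×10 by 10×3 → 20×3, cost 20·10·3 = 600; cumulative 900
(M₁·(M₂·(M₃·(M₄·M₅)))): 8×20 by 20×3 → 8×3, cost 8·20·3 = 480; cumulative 1380
Total: 1380 scalar multiplications.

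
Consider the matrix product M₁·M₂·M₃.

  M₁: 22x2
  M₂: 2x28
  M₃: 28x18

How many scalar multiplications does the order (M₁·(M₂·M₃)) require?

1800

(M₂·M₃): 2×28 by 28×18 → 2×18, cost 2·28·18 = 1008
(M₁·(M₂·M₃)): 22×2 by 2×18 → 22×18, cost 22·2·18 = 792; cumulative 1800
Total: 1800 scalar multiplications.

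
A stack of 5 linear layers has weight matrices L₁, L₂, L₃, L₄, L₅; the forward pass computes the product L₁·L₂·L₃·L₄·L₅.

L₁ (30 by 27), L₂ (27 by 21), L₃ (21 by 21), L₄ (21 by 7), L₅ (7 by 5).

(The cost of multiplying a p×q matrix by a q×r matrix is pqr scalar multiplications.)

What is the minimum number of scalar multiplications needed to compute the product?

Adjacent pairs: L₁L₂ = 30·27·21 = 17010; L₂L₃ = 27·21·21 = 11907; L₃L₄ = 21·21·7 = 3087; L₄L₅ = 21·7·5 = 735.
Length 3: L₁..L₃: k=1: 0+11907+30·27·21=28917; k=2: 17010+0+30·21·21=30240 → min 28917 | L₂..L₄: k=2: 0+3087+27·21·7=7056; k=3: 11907+0+27·21·7=15876 → min 7056 | L₃..L₅: k=3: 0+735+21·21·5=2940; k=4: 3087+0+21·7·5=3822 → min 2940.
Length 4: L₁..L₄: k=1: 0+7056+30·27·7=12726; k=2: 17010+3087+30·21·7=24507; k=3: 28917+0+30·21·7=33327 → min 12726 | L₂..L₅: k=2: 0+2940+27·21·5=5775; k=3: 11907+735+27·21·5=15477; k=4: 7056+0+27·7·5=8001 → min 5775.
Length 5: L₁..L₅: k=1: 0+5775+30·27·5=9825; k=2: 17010+2940+30·21·5=23100; k=3: 28917+735+30·21·5=32802; k=4: 12726+0+30·7·5=13776 → min 9825.
Optimal order: (L₁·(L₂·(L₃·(L₄·L₅)))) with cost 9825.

9825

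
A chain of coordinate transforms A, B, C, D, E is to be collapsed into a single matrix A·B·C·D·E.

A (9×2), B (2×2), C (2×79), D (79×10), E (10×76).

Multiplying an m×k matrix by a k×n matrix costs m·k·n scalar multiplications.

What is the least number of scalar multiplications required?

4504

Adjacent pairs: AB = 9·2·2 = 36; BC = 2·2·79 = 316; CD = 2·79·10 = 1580; DE = 79·10·76 = 60040.
Length 3: A..C: k=1: 0+316+9·2·79=1738; k=2: 36+0+9·2·79=1458 → min 1458 | B..D: k=2: 0+1580+2·2·10=1620; k=3: 316+0+2·79·10=1896 → min 1620 | C..E: k=3: 0+60040+2·79·76=72048; k=4: 1580+0+2·10·76=3100 → min 3100.
Length 4: A..D: k=1: 0+1620+9·2·10=1800; k=2: 36+1580+9·2·10=1796; k=3: 1458+0+9·79·10=8568 → min 1796 | B..E: k=2: 0+3100+2·2·76=3404; k=3: 316+60040+2·79·76=72364; k=4: 1620+0+2·10·76=3140 → min 3140.
Length 5: A..E: k=1: 0+3140+9·2·76=4508; k=2: 36+3100+9·2·76=4504; k=3: 1458+60040+9·79·76=115534; k=4: 1796+0+9·10·76=8636 → min 4504.
Optimal order: ((A·B)·((C·D)·E)) with cost 4504.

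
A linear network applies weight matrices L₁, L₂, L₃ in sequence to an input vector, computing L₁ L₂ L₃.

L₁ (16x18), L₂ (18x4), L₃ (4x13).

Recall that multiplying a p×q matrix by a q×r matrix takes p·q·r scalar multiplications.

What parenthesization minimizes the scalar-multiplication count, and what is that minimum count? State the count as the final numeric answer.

(L₁ (L₂ L₃)): cost 4680.
((L₁ L₂) L₃): cost 1984.
Optimal: ((L₁ L₂) L₃) with cost 1984.

1984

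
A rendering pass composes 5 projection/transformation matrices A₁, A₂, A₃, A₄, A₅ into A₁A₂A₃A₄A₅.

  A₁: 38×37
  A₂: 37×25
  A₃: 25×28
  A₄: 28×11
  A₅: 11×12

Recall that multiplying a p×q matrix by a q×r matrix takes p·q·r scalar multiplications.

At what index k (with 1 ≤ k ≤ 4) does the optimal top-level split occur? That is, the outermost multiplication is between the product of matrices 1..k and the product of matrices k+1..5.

Adjacent pairs: A₁A₂ = 38·37·25 = 35150; A₂A₃ = 37·25·28 = 25900; A₃A₄ = 25·28·11 = 7700; A₄A₅ = 28·11·12 = 3696.
Length 3: A₁..A₃: k=1: 0+25900+38·37·28=65268; k=2: 35150+0+38·25·28=61750 → min 61750 | A₂..A₄: k=2: 0+7700+37·25·11=17875; k=3: 25900+0+37·28·11=37296 → min 17875 | A₃..A₅: k=3: 0+3696+25·28·12=12096; k=4: 7700+0+25·11·12=11000 → min 11000.
Length 4: A₁..A₄: k=1: 0+17875+38·37·11=33341; k=2: 35150+7700+38·25·11=53300; k=3: 61750+0+38·28·11=73454 → min 33341 | A₂..A₅: k=2: 0+11000+37·25·12=22100; k=3: 25900+3696+37·28·12=42028; k=4: 17875+0+37·11·12=22759 → min 22100.
Top-level splits: k=1: (A₁..A₁)·(A₂..A₅) → 0+22100+38·37·12 = 38972; k=2: (A₁..A₂)·(A₃..A₅) → 35150+11000+38·25·12 = 57550; k=3: (A₁..A₃)·(A₄..A₅) → 61750+3696+38·28·12 = 78214; k=4: (A₁..A₄)·(A₅..A₅) → 33341+0+38·11·12 = 38357.
Best split is after A₄, i.e. k = 4.

4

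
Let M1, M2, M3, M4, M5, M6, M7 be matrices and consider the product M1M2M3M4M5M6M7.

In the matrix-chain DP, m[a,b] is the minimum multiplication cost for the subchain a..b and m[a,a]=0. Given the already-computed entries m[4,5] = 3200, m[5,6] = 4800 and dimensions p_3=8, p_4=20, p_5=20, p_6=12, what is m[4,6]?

5120

m[4,6] = min over k∈[4,5] of m[4,k]+m[k+1,6]+p_{3}·p_k·p_{6}.
k=4: 0 + 4800 + 8·20·12 = 6720; k=5: 3200 + 0 + 8·20·12 = 5120.
Minimum: 5120 at k=5.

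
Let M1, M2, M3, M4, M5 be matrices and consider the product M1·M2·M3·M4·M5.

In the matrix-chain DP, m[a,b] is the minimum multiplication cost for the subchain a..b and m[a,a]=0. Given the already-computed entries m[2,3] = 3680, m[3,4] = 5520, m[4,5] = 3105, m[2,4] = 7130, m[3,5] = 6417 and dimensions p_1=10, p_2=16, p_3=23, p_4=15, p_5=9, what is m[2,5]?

m[2,5] = min over k∈[2,4] of m[2,k]+m[k+1,5]+p_{1}·p_k·p_{5}.
k=2: 0 + 6417 + 10·16·9 = 7857; k=3: 3680 + 3105 + 10·23·9 = 8855; k=4: 7130 + 0 + 10·15·9 = 8480.
Minimum: 7857 at k=2.

7857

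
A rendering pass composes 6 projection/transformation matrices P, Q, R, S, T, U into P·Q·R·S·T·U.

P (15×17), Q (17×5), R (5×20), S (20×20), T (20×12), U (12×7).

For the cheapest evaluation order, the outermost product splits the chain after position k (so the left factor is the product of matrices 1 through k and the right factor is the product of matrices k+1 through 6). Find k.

2

Adjacent pairs: PQ = 15·17·5 = 1275; QR = 17·5·20 = 1700; RS = 5·20·20 = 2000; ST = 20·20·12 = 4800; TU = 20·12·7 = 1680.
Length 3: P..R: k=1: 0+1700+15·17·20=6800; k=2: 1275+0+15·5·20=2775 → min 2775 | Q..S: k=2: 0+2000+17·5·20=3700; k=3: 1700+0+17·20·20=8500 → min 3700 | R..T: k=3: 0+4800+5·20·12=6000; k=4: 2000+0+5·20·12=3200 → min 3200 | S..U: k=4: 0+1680+20·20·7=4480; k=5: 4800+0+20·12·7=6480 → min 4480.
Length 4: P..S: k=1: 0+3700+15·17·20=8800; k=2: 1275+2000+15·5·20=4775; k=3: 2775+0+15·20·20=8775 → min 4775 | Q..T: k=2: 0+3200+17·5·12=4220; k=3: 1700+4800+17·20·12=10580; k=4: 3700+0+17·20·12=7780 → min 4220 | R..U: k=3: 0+4480+5·20·7=5180; k=4: 2000+1680+5·20·7=4380; k=5: 3200+0+5·12·7=3620 → min 3620.
Length 5: P..T: k=1: 0+4220+15·17·12=7280; k=2: 1275+3200+15·5·12=5375; k=3: 2775+4800+15·20·12=11175; k=4: 4775+0+15·20·12=8375 → min 5375 | Q..U: k=2: 0+3620+17·5·7=4215; k=3: 1700+4480+17·20·7=8560; k=4: 3700+1680+17·20·7=7760; k=5: 4220+0+17·12·7=5648 → min 4215.
Top-level splits: k=1: (P..P)·(Q..U) → 0+4215+15·17·7 = 6000; k=2: (P..Q)·(R..U) → 1275+3620+15·5·7 = 5420; k=3: (P..R)·(S..U) → 2775+4480+15·20·7 = 9355; k=4: (P..S)·(T..U) → 4775+1680+15·20·7 = 8555; k=5: (P..T)·(U..U) → 5375+0+15·12·7 = 6635.
Best split is after Q, i.e. k = 2.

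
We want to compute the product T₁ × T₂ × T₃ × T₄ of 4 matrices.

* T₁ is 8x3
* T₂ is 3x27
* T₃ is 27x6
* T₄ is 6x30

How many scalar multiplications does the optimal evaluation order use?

Adjacent pairs: T₁T₂ = 8·3·27 = 648; T₂T₃ = 3·27·6 = 486; T₃T₄ = 27·6·30 = 4860.
Length 3: T₁..T₃: k=1: 0+486+8·3·6=630; k=2: 648+0+8·27·6=1944 → min 630 | T₂..T₄: k=2: 0+4860+3·27·30=7290; k=3: 486+0+3·6·30=1026 → min 1026.
Length 4: T₁..T₄: k=1: 0+1026+8·3·30=1746; k=2: 648+4860+8·27·30=11988; k=3: 630+0+8·6·30=2070 → min 1746.
Optimal order: (T₁ × ((T₂ × T₃) × T₄)) with cost 1746.

1746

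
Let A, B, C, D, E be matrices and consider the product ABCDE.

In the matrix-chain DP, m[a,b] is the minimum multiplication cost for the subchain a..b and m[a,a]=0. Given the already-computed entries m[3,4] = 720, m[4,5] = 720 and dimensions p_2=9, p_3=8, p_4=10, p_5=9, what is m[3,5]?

1368

m[3,5] = min over k∈[3,4] of m[3,k]+m[k+1,5]+p_{2}·p_k·p_{5}.
k=3: 0 + 720 + 9·8·9 = 1368; k=4: 720 + 0 + 9·10·9 = 1530.
Minimum: 1368 at k=3.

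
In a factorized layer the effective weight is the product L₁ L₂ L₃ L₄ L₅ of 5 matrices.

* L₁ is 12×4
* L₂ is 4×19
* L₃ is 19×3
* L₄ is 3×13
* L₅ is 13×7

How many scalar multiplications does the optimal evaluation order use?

Adjacent pairs: L₁L₂ = 12·4·19 = 912; L₂L₃ = 4·19·3 = 228; L₃L₄ = 19·3·13 = 741; L₄L₅ = 3·13·7 = 273.
Length 3: L₁..L₃: k=1: 0+228+12·4·3=372; k=2: 912+0+12·19·3=1596 → min 372 | L₂..L₄: k=2: 0+741+4·19·13=1729; k=3: 228+0+4·3·13=384 → min 384 | L₃..L₅: k=3: 0+273+19·3·7=672; k=4: 741+0+19·13·7=2470 → min 672.
Length 4: L₁..L₄: k=1: 0+384+12·4·13=1008; k=2: 912+741+12·19·13=4617; k=3: 372+0+12·3·13=840 → min 840 | L₂..L₅: k=2: 0+672+4·19·7=1204; k=3: 228+273+4·3·7=585; k=4: 384+0+4·13·7=748 → min 585.
Length 5: L₁..L₅: k=1: 0+585+12·4·7=921; k=2: 912+672+12·19·7=3180; k=3: 372+273+12·3·7=897; k=4: 840+0+12·13·7=1932 → min 897.
Optimal order: ((L₁ (L₂ L₃)) (L₄ L₅)) with cost 897.

897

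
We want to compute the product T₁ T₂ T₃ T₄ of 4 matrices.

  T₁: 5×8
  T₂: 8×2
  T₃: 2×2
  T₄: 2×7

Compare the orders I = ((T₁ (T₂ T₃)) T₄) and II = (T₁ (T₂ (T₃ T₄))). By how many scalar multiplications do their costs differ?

Order I = ((T₁ (T₂ T₃)) T₄): (T₂ T₃): 8×2 by 2×2 → 8×2, cost 8·2·2 = 32; (T₁ (T₂ T₃)): 5×8 by 8×2 → 5×2, cost 5·8·2 = 80; cumulative 112; ((T₁ (T₂ T₃)) T₄): 5×2 by 2×7 → 5×7, cost 5·2·7 = 70; cumulative 182. Total 182.
Order II = (T₁ (T₂ (T₃ T₄))): (T₃ T₄): 2×2 by 2×7 → 2×7, cost 2·2·7 = 28; (T₂ (T₃ T₄)): 8×2 by 2×7 → 8×7, cost 8·2·7 = 112; cumulative 140; (T₁ (T₂ (T₃ T₄))): 5×8 by 8×7 → 5×7, cost 5·8·7 = 280; cumulative 420. Total 420.
Difference: |182 − 420| = 238.

238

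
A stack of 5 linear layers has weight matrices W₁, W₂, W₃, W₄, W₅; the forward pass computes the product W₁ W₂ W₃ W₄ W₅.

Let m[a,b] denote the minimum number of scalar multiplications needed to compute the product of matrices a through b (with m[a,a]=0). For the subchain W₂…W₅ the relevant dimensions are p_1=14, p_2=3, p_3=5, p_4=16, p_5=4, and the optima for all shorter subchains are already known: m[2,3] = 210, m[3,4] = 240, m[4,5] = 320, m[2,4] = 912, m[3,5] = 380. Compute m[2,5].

m[2,5] = min over k∈[2,4] of m[2,k]+m[k+1,5]+p_{1}·p_k·p_{5}.
k=2: 0 + 380 + 14·3·4 = 548; k=3: 210 + 320 + 14·5·4 = 810; k=4: 912 + 0 + 14·16·4 = 1808.
Minimum: 548 at k=2.

548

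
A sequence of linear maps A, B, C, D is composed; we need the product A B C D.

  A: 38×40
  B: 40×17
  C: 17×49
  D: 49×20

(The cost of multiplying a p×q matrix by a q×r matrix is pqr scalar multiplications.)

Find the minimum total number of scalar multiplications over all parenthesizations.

Adjacent pairs: AB = 38·40·17 = 25840; BC = 40·17·49 = 33320; CD = 17·49·20 = 16660.
Length 3: A..C: k=1: 0+33320+38·40·49=107800; k=2: 25840+0+38·17·49=57494 → min 57494 | B..D: k=2: 0+16660+40·17·20=30260; k=3: 33320+0+40·49·20=72520 → min 30260.
Length 4: A..D: k=1: 0+30260+38·40·20=60660; k=2: 25840+16660+38·17·20=55420; k=3: 57494+0+38·49·20=94734 → min 55420.
Optimal order: ((A B) (C D)) with cost 55420.

55420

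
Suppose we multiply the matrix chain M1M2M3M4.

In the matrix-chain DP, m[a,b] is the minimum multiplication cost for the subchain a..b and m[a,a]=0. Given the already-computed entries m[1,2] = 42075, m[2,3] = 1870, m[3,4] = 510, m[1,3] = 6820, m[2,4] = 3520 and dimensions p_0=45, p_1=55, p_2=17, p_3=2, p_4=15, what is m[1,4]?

8170

m[1,4] = min over k∈[1,3] of m[1,k]+m[k+1,4]+p_{0}·p_k·p_{4}.
k=1: 0 + 3520 + 45·55·15 = 40645; k=2: 42075 + 510 + 45·17·15 = 54060; k=3: 6820 + 0 + 45·2·15 = 8170.
Minimum: 8170 at k=3.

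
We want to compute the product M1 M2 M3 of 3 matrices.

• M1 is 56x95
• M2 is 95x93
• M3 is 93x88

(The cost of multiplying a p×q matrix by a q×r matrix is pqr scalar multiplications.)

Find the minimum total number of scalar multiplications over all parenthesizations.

Order (M1 (M2 M3)): (M2 M3): 95×93 by 93×88 → 95×88, cost 95·93·88 = 777480; (M1 (M2 M3)): 56×95 by 95×88 → 56×88, cost 56·95·88 = 468160; cumulative 1245640. Total 1245640.
Order ((M1 M2) M3): (M1 M2): 56×95 by 95×93 → 56×93, cost 56·95·93 = 494760; ((M1 M2) M3): 56×93 by 93×88 → 56×88, cost 56·93·88 = 458304; cumulative 953064. Total 953064.
Minimum: 953064.

953064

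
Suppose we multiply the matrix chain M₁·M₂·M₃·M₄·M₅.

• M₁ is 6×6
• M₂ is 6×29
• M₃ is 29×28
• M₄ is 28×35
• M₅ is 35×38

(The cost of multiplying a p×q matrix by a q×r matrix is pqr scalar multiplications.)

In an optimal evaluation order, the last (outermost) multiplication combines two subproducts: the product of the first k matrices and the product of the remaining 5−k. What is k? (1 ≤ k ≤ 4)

Adjacent pairs: M₁M₂ = 6·6·29 = 1044; M₂M₃ = 6·29·28 = 4872; M₃M₄ = 29·28·35 = 28420; M₄M₅ = 28·35·38 = 37240.
Length 3: M₁..M₃: k=1: 0+4872+6·6·28=5880; k=2: 1044+0+6·29·28=5916 → min 5880 | M₂..M₄: k=2: 0+28420+6·29·35=34510; k=3: 4872+0+6·28·35=10752 → min 10752 | M₃..M₅: k=3: 0+37240+29·28·38=68096; k=4: 28420+0+29·35·38=66990 → min 66990.
Length 4: M₁..M₄: k=1: 0+10752+6·6·35=12012; k=2: 1044+28420+6·29·35=35554; k=3: 5880+0+6·28·35=11760 → min 11760 | M₂..M₅: k=2: 0+66990+6·29·38=73602; k=3: 4872+37240+6·28·38=48496; k=4: 10752+0+6·35·38=18732 → min 18732.
Top-level splits: k=1: (M₁..M₁)·(M₂..M₅) → 0+18732+6·6·38 = 20100; k=2: (M₁..M₂)·(M₃..M₅) → 1044+66990+6·29·38 = 74646; k=3: (M₁..M₃)·(M₄..M₅) → 5880+37240+6·28·38 = 49504; k=4: (M₁..M₄)·(M₅..M₅) → 11760+0+6·35·38 = 19740.
Best split is after M₄, i.e. k = 4.

4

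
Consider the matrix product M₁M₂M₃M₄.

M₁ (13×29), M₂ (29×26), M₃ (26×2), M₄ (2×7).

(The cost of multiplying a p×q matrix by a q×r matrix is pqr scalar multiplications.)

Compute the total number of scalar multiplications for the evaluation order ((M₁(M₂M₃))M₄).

2444

(M₂M₃): 29×26 by 26×2 → 29×2, cost 29·26·2 = 1508
(M₁(M₂M₃)): 13×29 by 29×2 → 13×2, cost 13·29·2 = 754; cumulative 2262
((M₁(M₂M₃))M₄): 13×2 by 2×7 → 13×7, cost 13·2·7 = 182; cumulative 2444
Total: 2444 scalar multiplications.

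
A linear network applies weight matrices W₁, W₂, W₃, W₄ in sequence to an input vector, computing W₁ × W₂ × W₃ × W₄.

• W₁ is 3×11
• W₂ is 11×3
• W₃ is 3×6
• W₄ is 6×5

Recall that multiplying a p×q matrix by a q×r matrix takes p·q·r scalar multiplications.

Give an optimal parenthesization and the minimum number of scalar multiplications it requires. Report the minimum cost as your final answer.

Adjacent pairs: W₁W₂ = 3·11·3 = 99; W₂W₃ = 11·3·6 = 198; W₃W₄ = 3·6·5 = 90.
Length 3: W₁..W₃: k=1: 0+198+3·11·6=396; k=2: 99+0+3·3·6=153 → min 153 | W₂..W₄: k=2: 0+90+11·3·5=255; k=3: 198+0+11·6·5=528 → min 255.
Length 4: W₁..W₄: k=1: 0+255+3·11·5=420; k=2: 99+90+3·3·5=234; k=3: 153+0+3·6·5=243 → min 234.
Optimal parenthesization: ((W₁ × W₂) × (W₃ × W₄)) with cost 234.

234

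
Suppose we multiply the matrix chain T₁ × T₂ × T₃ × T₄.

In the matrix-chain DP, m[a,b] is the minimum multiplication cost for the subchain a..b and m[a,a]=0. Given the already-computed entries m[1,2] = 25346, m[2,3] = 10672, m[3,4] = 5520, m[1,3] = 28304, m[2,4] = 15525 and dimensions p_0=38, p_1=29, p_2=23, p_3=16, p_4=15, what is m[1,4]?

32055

m[1,4] = min over k∈[1,3] of m[1,k]+m[k+1,4]+p_{0}·p_k·p_{4}.
k=1: 0 + 15525 + 38·29·15 = 32055; k=2: 25346 + 5520 + 38·23·15 = 43976; k=3: 28304 + 0 + 38·16·15 = 37424.
Minimum: 32055 at k=1.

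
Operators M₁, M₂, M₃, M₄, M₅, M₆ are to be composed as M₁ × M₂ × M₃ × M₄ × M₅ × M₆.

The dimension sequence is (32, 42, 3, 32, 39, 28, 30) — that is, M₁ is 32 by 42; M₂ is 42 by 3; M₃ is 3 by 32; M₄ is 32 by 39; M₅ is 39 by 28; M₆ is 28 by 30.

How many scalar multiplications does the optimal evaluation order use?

Adjacent pairs: M₁M₂ = 32·42·3 = 4032; M₂M₃ = 42·3·32 = 4032; M₃M₄ = 3·32·39 = 3744; M₄M₅ = 32·39·28 = 34944; M₅M₆ = 39·28·30 = 32760.
Length 3: M₁..M₃: k=1: 0+4032+32·42·32=47040; k=2: 4032+0+32·3·32=7104 → min 7104 | M₂..M₄: k=2: 0+3744+42·3·39=8658; k=3: 4032+0+42·32·39=56448 → min 8658 | M₃..M₅: k=3: 0+34944+3·32·28=37632; k=4: 3744+0+3·39·28=7020 → min 7020 | M₄..M₆: k=4: 0+32760+32·39·30=70200; k=5: 34944+0+32·28·30=61824 → min 61824.
Length 4: M₁..M₄: k=1: 0+8658+32·42·39=61074; k=2: 4032+3744+32·3·39=11520; k=3: 7104+0+32·32·39=47040 → min 11520 | M₂..M₅: k=2: 0+7020+42·3·28=10548; k=3: 4032+34944+42·32·28=76608; k=4: 8658+0+42·39·28=54522 → min 10548 | M₃..M₆: k=3: 0+61824+3·32·30=64704; k=4: 3744+32760+3·39·30=40014; k=5: 7020+0+3·28·30=9540 → min 9540.
Length 5: M₁..M₅: k=1: 0+10548+32·42·28=48180; k=2: 4032+7020+32·3·28=13740; k=3: 7104+34944+32·32·28=70720; k=4: 11520+0+32·39·28=46464 → min 13740 | M₂..M₆: k=2: 0+9540+42·3·30=13320; k=3: 4032+61824+42·32·30=106176; k=4: 8658+32760+42·39·30=90558; k=5: 10548+0+42·28·30=45828 → min 13320.
Length 6: M₁..M₆: k=1: 0+13320+32·42·30=53640; k=2: 4032+9540+32·3·30=16452; k=3: 7104+61824+32·32·30=99648; k=4: 11520+32760+32·39·30=81720; k=5: 13740+0+32·28·30=40620 → min 16452.
Optimal order: ((M₁ × M₂) × (((M₃ × M₄) × M₅) × M₆)) with cost 16452.

16452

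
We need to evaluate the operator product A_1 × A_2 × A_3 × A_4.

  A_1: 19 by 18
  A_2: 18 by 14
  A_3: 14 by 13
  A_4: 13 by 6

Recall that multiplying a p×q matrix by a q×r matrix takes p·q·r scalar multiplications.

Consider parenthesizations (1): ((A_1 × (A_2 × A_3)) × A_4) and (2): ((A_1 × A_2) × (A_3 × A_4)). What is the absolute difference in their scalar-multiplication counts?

Order (1) = ((A_1 × (A_2 × A_3)) × A_4): (A_2 × A_3): 18×14 by 14×13 → 18×13, cost 18·14·13 = 3276; (A_1 × (A_2 × A_3)): 19×18 by 18×13 → 19×13, cost 19·18·13 = 4446; cumulative 7722; ((A_1 × (A_2 × A_3)) × A_4): 19×13 by 13×6 → 19×6, cost 19·13·6 = 1482; cumulative 9204. Total 9204.
Order (2) = ((A_1 × A_2) × (A_3 × A_4)): (A_1 × A_2): 19×18 by 18×14 → 19×14, cost 19·18·14 = 4788; (A_3 × A_4): 14×13 by 13×6 → 14×6, cost 14·13·6 = 1092; ((A_1 × A_2) × (A_3 × A_4)): 19×14 by 14×6 → 19×6, cost 19·14·6 = 1596; cumulative 7476. Total 7476.
Difference: |9204 − 7476| = 1728.

1728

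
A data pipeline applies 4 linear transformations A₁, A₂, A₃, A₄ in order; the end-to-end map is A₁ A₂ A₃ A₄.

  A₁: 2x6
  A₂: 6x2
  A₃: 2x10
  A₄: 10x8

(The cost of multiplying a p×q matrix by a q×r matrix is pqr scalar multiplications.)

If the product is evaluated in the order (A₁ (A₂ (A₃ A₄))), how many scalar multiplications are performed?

352

(A₃ A₄): 2×10 by 10×8 → 2×8, cost 2·10·8 = 160
(A₂ (A₃ A₄)): 6×2 by 2×8 → 6×8, cost 6·2·8 = 96; cumulative 256
(A₁ (A₂ (A₃ A₄))): 2×6 by 6×8 → 2×8, cost 2·6·8 = 96; cumulative 352
Total: 352 scalar multiplications.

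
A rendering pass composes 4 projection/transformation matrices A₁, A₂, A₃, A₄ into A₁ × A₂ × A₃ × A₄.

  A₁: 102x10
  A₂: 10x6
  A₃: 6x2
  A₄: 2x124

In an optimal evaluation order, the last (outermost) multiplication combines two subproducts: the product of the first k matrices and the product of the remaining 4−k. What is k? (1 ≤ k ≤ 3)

3

Adjacent pairs: A₁A₂ = 102·10·6 = 6120; A₂A₃ = 10·6·2 = 120; A₃A₄ = 6·2·124 = 1488.
Length 3: A₁..A₃: k=1: 0+120+102·10·2=2160; k=2: 6120+0+102·6·2=7344 → min 2160 | A₂..A₄: k=2: 0+1488+10·6·124=8928; k=3: 120+0+10·2·124=2600 → min 2600.
Top-level splits: k=1: (A₁..A₁)·(A₂..A₄) → 0+2600+102·10·124 = 129080; k=2: (A₁..A₂)·(A₃..A₄) → 6120+1488+102·6·124 = 83496; k=3: (A₁..A₃)·(A₄..A₄) → 2160+0+102·2·124 = 27456.
Best split is after A₃, i.e. k = 3.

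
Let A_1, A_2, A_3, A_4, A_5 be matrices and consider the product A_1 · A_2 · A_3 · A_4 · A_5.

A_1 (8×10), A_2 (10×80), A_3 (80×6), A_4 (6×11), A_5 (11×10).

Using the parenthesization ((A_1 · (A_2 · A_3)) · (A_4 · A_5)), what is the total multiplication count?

(A_2 · A_3): 10×80 by 80×6 → 10×6, cost 10·80·6 = 4800
(A_1 · (A_2 · A_3)): 8×10 by 10×6 → 8×6, cost 8·10·6 = 480; cumulative 5280
(A_4 · A_5): 6×11 by 11×10 → 6×10, cost 6·11·10 = 660
((A_1 · (A_2 · A_3)) · (A_4 · A_5)): 8×6 by 6×10 → 8×10, cost 8·6·10 = 480; cumulative 6420
Total: 6420 scalar multiplications.

6420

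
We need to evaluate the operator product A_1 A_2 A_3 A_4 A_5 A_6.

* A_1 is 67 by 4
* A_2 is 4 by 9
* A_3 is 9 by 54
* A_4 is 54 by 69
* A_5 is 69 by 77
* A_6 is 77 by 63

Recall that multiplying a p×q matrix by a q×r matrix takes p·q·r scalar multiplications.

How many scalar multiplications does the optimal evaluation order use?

74388

Adjacent pairs: A_1A_2 = 67·4·9 = 2412; A_2A_3 = 4·9·54 = 1944; A_3A_4 = 9·54·69 = 33534; A_4A_5 = 54·69·77 = 286902; A_5A_6 = 69·77·63 = 334719.
Length 3: A_1..A_3: k=1: 0+1944+67·4·54=16416; k=2: 2412+0+67·9·54=34974 → min 16416 | A_2..A_4: k=2: 0+33534+4·9·69=36018; k=3: 1944+0+4·54·69=16848 → min 16848 | A_3..A_5: k=3: 0+286902+9·54·77=324324; k=4: 33534+0+9·69·77=81351 → min 81351 | A_4..A_6: k=4: 0+334719+54·69·63=569457; k=5: 286902+0+54·77·63=548856 → min 548856.
Length 4: A_1..A_4: k=1: 0+16848+67·4·69=35340; k=2: 2412+33534+67·9·69=77553; k=3: 16416+0+67·54·69=266058 → min 35340 | A_2..A_5: k=2: 0+81351+4·9·77=84123; k=3: 1944+286902+4·54·77=305478; k=4: 16848+0+4·69·77=38100 → min 38100 | A_3..A_6: k=3: 0+548856+9·54·63=579474; k=4: 33534+334719+9·69·63=407376; k=5: 81351+0+9·77·63=125010 → min 125010.
Length 5: A_1..A_5: k=1: 0+38100+67·4·77=58736; k=2: 2412+81351+67·9·77=130194; k=3: 16416+286902+67·54·77=581904; k=4: 35340+0+67·69·77=391311 → min 58736 | A_2..A_6: k=2: 0+125010+4·9·63=127278; k=3: 1944+548856+4·54·63=564408; k=4: 16848+334719+4·69·63=368955; k=5: 38100+0+4·77·63=57504 → min 57504.
Length 6: A_1..A_6: k=1: 0+57504+67·4·63=74388; k=2: 2412+125010+67·9·63=165411; k=3: 16416+548856+67·54·63=793206; k=4: 35340+334719+67·69·63=661308; k=5: 58736+0+67·77·63=383753 → min 74388.
Optimal order: (A_1 ((((A_2 A_3) A_4) A_5) A_6)) with cost 74388.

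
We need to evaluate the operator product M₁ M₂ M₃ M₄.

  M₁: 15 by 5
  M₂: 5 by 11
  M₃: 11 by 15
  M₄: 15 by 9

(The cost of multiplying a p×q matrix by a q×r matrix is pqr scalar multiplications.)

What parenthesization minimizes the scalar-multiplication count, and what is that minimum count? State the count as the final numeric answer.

2175

Adjacent pairs: M₁M₂ = 15·5·11 = 825; M₂M₃ = 5·11·15 = 825; M₃M₄ = 11·15·9 = 1485.
Length 3: M₁..M₃: k=1: 0+825+15·5·15=1950; k=2: 825+0+15·11·15=3300 → min 1950 | M₂..M₄: k=2: 0+1485+5·11·9=1980; k=3: 825+0+5·15·9=1500 → min 1500.
Length 4: M₁..M₄: k=1: 0+1500+15·5·9=2175; k=2: 825+1485+15·11·9=3795; k=3: 1950+0+15·15·9=3975 → min 2175.
Optimal parenthesization: (M₁ ((M₂ M₃) M₄)) with cost 2175.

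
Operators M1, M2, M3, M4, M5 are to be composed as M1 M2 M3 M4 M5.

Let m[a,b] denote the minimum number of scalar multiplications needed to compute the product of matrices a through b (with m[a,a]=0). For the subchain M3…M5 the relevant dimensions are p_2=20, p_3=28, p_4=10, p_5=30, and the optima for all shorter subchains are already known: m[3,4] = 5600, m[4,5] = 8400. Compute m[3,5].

11600

m[3,5] = min over k∈[3,4] of m[3,k]+m[k+1,5]+p_{2}·p_k·p_{5}.
k=3: 0 + 8400 + 20·28·30 = 25200; k=4: 5600 + 0 + 20·10·30 = 11600.
Minimum: 11600 at k=4.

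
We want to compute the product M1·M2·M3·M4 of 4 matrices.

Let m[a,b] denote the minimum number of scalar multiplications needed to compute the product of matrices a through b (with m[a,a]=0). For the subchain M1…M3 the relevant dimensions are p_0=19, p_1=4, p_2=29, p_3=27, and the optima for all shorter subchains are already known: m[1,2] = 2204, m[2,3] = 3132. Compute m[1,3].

5184

m[1,3] = min over k∈[1,2] of m[1,k]+m[k+1,3]+p_{0}·p_k·p_{3}.
k=1: 0 + 3132 + 19·4·27 = 5184; k=2: 2204 + 0 + 19·29·27 = 17081.
Minimum: 5184 at k=1.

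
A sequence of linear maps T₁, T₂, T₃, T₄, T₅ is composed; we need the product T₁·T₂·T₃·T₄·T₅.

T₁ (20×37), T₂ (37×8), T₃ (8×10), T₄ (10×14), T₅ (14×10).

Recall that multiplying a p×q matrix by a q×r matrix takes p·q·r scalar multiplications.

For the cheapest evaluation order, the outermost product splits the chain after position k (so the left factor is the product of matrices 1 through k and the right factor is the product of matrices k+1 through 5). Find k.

Adjacent pairs: T₁T₂ = 20·37·8 = 5920; T₂T₃ = 37·8·10 = 2960; T₃T₄ = 8·10·14 = 1120; T₄T₅ = 10·14·10 = 1400.
Length 3: T₁..T₃: k=1: 0+2960+20·37·10=10360; k=2: 5920+0+20·8·10=7520 → min 7520 | T₂..T₄: k=2: 0+1120+37·8·14=5264; k=3: 2960+0+37·10·14=8140 → min 5264 | T₃..T₅: k=3: 0+1400+8·10·10=2200; k=4: 1120+0+8·14·10=2240 → min 2200.
Length 4: T₁..T₄: k=1: 0+5264+20·37·14=15624; k=2: 5920+1120+20·8·14=9280; k=3: 7520+0+20·10·14=10320 → min 9280 | T₂..T₅: k=2: 0+2200+37·8·10=5160; k=3: 2960+1400+37·10·10=8060; k=4: 5264+0+37·14·10=10444 → min 5160.
Top-level splits: k=1: (T₁..T₁)·(T₂..T₅) → 0+5160+20·37·10 = 12560; k=2: (T₁..T₂)·(T₃..T₅) → 5920+2200+20·8·10 = 9720; k=3: (T₁..T₃)·(T₄..T₅) → 7520+1400+20·10·10 = 10920; k=4: (T₁..T₄)·(T₅..T₅) → 9280+0+20·14·10 = 12080.
Best split is after T₂, i.e. k = 2.

2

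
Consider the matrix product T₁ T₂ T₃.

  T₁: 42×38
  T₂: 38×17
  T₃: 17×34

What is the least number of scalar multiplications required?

Order (T₁ (T₂ T₃)): (T₂ T₃): 38×17 by 17×34 → 38×34, cost 38·17·34 = 21964; (T₁ (T₂ T₃)): 42×38 by 38×34 → 42×34, cost 42·38·34 = 54264; cumulative 76228. Total 76228.
Order ((T₁ T₂) T₃): (T₁ T₂): 42×38 by 38×17 → 42×17, cost 42·38·17 = 27132; ((T₁ T₂) T₃): 42×17 by 17×34 → 42×34, cost 42·17·34 = 24276; cumulative 51408. Total 51408.
Minimum: 51408.

51408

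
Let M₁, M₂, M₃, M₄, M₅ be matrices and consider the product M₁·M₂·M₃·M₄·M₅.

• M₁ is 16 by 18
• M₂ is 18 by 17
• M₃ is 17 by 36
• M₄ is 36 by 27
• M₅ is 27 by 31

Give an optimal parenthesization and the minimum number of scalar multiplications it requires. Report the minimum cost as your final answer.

42156

Adjacent pairs: M₁M₂ = 16·18·17 = 4896; M₂M₃ = 18·17·36 = 11016; M₃M₄ = 17·36·27 = 16524; M₄M₅ = 36·27·31 = 30132.
Length 3: M₁..M₃: k=1: 0+11016+16·18·36=21384; k=2: 4896+0+16·17·36=14688 → min 14688 | M₂..M₄: k=2: 0+16524+18·17·27=24786; k=3: 11016+0+18·36·27=28512 → min 24786 | M₃..M₅: k=3: 0+30132+17·36·31=49104; k=4: 16524+0+17·27·31=30753 → min 30753.
Length 4: M₁..M₄: k=1: 0+24786+16·18·27=32562; k=2: 4896+16524+16·17·27=28764; k=3: 14688+0+16·36·27=30240 → min 28764 | M₂..M₅: k=2: 0+30753+18·17·31=40239; k=3: 11016+30132+18·36·31=61236; k=4: 24786+0+18·27·31=39852 → min 39852.
Length 5: M₁..M₅: k=1: 0+39852+16·18·31=48780; k=2: 4896+30753+16·17·31=44081; k=3: 14688+30132+16·36·31=62676; k=4: 28764+0+16·27·31=42156 → min 42156.
Optimal parenthesization: (((M₁·M₂)·(M₃·M₄))·M₅) with cost 42156.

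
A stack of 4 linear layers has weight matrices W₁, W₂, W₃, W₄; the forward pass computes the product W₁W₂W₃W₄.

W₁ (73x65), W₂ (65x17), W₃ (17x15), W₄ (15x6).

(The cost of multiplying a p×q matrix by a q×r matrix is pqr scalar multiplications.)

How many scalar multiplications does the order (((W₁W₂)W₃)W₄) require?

105850

(W₁W₂): 73×65 by 65×17 → 73×17, cost 73·65·17 = 80665
((W₁W₂)W₃): 73×17 by 17×15 → 73×15, cost 73·17·15 = 18615; cumulative 99280
(((W₁W₂)W₃)W₄): 73×15 by 15×6 → 73×6, cost 73·15·6 = 6570; cumulative 105850
Total: 105850 scalar multiplications.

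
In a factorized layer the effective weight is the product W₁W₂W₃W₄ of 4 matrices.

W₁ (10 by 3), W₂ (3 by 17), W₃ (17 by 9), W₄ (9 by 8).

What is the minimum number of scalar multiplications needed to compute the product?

Adjacent pairs: W₁W₂ = 10·3·17 = 510; W₂W₃ = 3·17·9 = 459; W₃W₄ = 17·9·8 = 1224.
Length 3: W₁..W₃: k=1: 0+459+10·3·9=729; k=2: 510+0+10·17·9=2040 → min 729 | W₂..W₄: k=2: 0+1224+3·17·8=1632; k=3: 459+0+3·9·8=675 → min 675.
Length 4: W₁..W₄: k=1: 0+675+10·3·8=915; k=2: 510+1224+10·17·8=3094; k=3: 729+0+10·9·8=1449 → min 915.
Optimal order: (W₁((W₂W₃)W₄)) with cost 915.

915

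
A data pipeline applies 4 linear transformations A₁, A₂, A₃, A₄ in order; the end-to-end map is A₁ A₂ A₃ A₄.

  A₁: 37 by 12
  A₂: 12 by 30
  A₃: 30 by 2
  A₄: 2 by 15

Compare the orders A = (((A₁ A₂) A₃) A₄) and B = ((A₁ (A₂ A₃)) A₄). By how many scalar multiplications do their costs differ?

Order A = (((A₁ A₂) A₃) A₄): (A₁ A₂): 37×12 by 12×30 → 37×30, cost 37·12·30 = 13320; ((A₁ A₂) A₃): 37×30 by 30×2 → 37×2, cost 37·30·2 = 2220; cumulative 15540; (((A₁ A₂) A₃) A₄): 37×2 by 2×15 → 37×15, cost 37·2·15 = 1110; cumulative 16650. Total 16650.
Order B = ((A₁ (A₂ A₃)) A₄): (A₂ A₃): 12×30 by 30×2 → 12×2, cost 12·30·2 = 720; (A₁ (A₂ A₃)): 37×12 by 12×2 → 37×2, cost 37·12·2 = 888; cumulative 1608; ((A₁ (A₂ A₃)) A₄): 37×2 by 2×15 → 37×15, cost 37·2·15 = 1110; cumulative 2718. Total 2718.
Difference: |16650 − 2718| = 13932.

13932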